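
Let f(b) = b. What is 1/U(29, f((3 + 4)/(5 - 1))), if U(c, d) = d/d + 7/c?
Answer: 29/36 ≈ 0.80556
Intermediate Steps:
U(c, d) = 1 + 7/c
1/U(29, f((3 + 4)/(5 - 1))) = 1/((7 + 29)/29) = 1/((1/29)*36) = 1/(36/29) = 29/36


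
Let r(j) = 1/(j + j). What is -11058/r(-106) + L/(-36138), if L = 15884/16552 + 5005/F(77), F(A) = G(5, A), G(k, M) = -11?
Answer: 116854594857281/49846348 ≈ 2.3443e+6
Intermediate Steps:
F(A) = -11
r(j) = 1/(2*j)
L = -1878819/4138 (L = 15884/16552 + 5005/(-11) = 15884*(1/16552) + 5005*(-1/11) = 3971/4138 - 455 = -1878819/4138 ≈ -454.04)
-11058/r(-106) + L/(-36138) = -11058/((1/2)/(-106)) - 1878819/4138/(-36138) = -11058/((1/2)*(-1/106)) - 1878819/4138*(-1/36138) = -11058/(-1/212) + 626273/49846348 = -11058*(-212) + 626273/49846348 = 2344296 + 626273/49846348 = 116854594857281/49846348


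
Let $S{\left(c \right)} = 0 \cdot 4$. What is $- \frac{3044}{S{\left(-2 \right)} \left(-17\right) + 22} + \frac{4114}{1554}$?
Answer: $- \frac{1159967}{8547} \approx -135.72$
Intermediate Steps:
$S{\left(c \right)} = 0$
$- \frac{3044}{S{\left(-2 \right)} \left(-17\right) + 22} + \frac{4114}{1554} = - \frac{3044}{0 \left(-17\right) + 22} + \frac{4114}{1554} = - \frac{3044}{0 + 22} + 4114 \cdot \frac{1}{1554} = - \frac{3044}{22} + \frac{2057}{777} = \left(-3044\right) \frac{1}{22} + \frac{2057}{777} = - \frac{1522}{11} + \frac{2057}{777} = - \frac{1159967}{8547}$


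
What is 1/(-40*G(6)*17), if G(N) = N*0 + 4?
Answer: -1/2720 ≈ -0.00036765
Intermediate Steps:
G(N) = 4 (G(N) = 0 + 4 = 4)
1/(-40*G(6)*17) = 1/(-40*4*17) = 1/(-160*17) = 1/(-2720) = -1/2720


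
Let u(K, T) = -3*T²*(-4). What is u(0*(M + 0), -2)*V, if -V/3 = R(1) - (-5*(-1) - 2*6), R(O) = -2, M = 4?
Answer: -720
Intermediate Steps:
u(K, T) = 12*T²
V = -15 (V = -3*(-2 - (-5*(-1) - 2*6)) = -3*(-2 - (5 - 12)) = -3*(-2 - 1*(-7)) = -3*(-2 + 7) = -3*5 = -15)
u(0*(M + 0), -2)*V = (12*(-2)²)*(-15) = (12*4)*(-15) = 48*(-15) = -720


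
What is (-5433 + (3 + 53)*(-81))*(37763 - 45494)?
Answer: 77070339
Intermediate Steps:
(-5433 + (3 + 53)*(-81))*(37763 - 45494) = (-5433 + 56*(-81))*(-7731) = (-5433 - 4536)*(-7731) = -9969*(-7731) = 77070339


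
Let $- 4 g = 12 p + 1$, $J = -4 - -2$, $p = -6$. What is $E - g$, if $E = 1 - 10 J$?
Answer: $\frac{13}{4} \approx 3.25$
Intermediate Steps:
$J = -2$ ($J = -4 + 2 = -2$)
$g = \frac{71}{4}$ ($g = - \frac{12 \left(-6\right) + 1}{4} = - \frac{-72 + 1}{4} = \left(- \frac{1}{4}\right) \left(-71\right) = \frac{71}{4} \approx 17.75$)
$E = 21$ ($E = 1 - -20 = 1 + 20 = 21$)
$E - g = 21 - \frac{71}{4} = \frac{13}{4}$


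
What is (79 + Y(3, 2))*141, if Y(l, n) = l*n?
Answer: 11985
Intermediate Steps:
(79 + Y(3, 2))*141 = (79 + 3*2)*141 = (79 + 6)*141 = 85*141 = 11985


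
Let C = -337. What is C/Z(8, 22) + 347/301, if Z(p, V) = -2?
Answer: 102131/602 ≈ 169.65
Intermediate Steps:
C/Z(8, 22) + 347/301 = -337/(-2) + 347/301 = -337*(-½) + 347*(1/301) = 337/2 + 347/301 = 102131/602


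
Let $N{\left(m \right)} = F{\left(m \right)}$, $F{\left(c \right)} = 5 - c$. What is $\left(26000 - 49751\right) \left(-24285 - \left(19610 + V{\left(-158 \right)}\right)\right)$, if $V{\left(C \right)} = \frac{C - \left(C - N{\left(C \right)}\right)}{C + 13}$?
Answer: $\frac{5212617228}{5} \approx 1.0425 \cdot 10^{9}$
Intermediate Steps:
$N{\left(m \right)} = 5 - m$
$V{\left(C \right)} = \frac{5 - C}{13 + C}$ ($V{\left(C \right)} = \frac{C - \left(-5 + 2 C\right)}{C + 13} = \frac{C - \left(-5 + 2 C\right)}{13 + C} = \frac{5 - C}{13 + C}$)
$\left(26000 - 49751\right) \left(-24285 - \left(19610 + V{\left(-158 \right)}\right)\right) = \left(26000 - 49751\right) \left(-24285 - \left(19610 + \frac{5 - -158}{13 - 158}\right)\right) = - 23751 \left(-24285 - \left(19610 + \frac{5 + 158}{-145}\right)\right) = - 23751 \left(-24285 - \left(19610 - \frac{163}{145}\right)\right) = - 23751 \left(-24285 - \frac{2843287}{145}\right) = \left(-23751\right) \left(- \frac{6364612}{145}\right) = \frac{5212617228}{5}$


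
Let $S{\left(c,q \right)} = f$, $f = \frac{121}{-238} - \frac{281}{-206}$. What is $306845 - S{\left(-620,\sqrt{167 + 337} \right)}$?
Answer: $\frac{3760988677}{12257} \approx 3.0684 \cdot 10^{5}$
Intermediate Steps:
$f = \frac{10488}{12257}$ ($f = 121 \left(- \frac{1}{238}\right) - - \frac{281}{206} = - \frac{121}{238} + \frac{281}{206} = \frac{10488}{12257} \approx 0.85567$)
$S{\left(c,q \right)} = \frac{10488}{12257}$
$306845 - S{\left(-620,\sqrt{167 + 337} \right)} = 306845 - \frac{10488}{12257} = \frac{3760988677}{12257}$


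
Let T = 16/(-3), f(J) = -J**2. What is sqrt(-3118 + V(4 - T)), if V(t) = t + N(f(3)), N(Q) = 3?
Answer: 11*I*sqrt(231)/3 ≈ 55.729*I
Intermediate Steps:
T = -16/3 (T = 16*(-1/3) = -16/3 ≈ -5.3333)
V(t) = 3 + t (V(t) = t + 3 = 3 + t)
sqrt(-3118 + V(4 - T)) = sqrt(-3118 + (3 + (4 - 1*(-16/3)))) = sqrt(-3118 + (3 + (4 + 16/3))) = sqrt(-3118 + (3 + 28/3)) = sqrt(-3118 + 37/3) = sqrt(-9317/3) = 11*I*sqrt(231)/3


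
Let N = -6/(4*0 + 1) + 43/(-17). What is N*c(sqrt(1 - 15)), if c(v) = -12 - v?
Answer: 1740/17 + 145*I*sqrt(14)/17 ≈ 102.35 + 31.914*I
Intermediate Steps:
N = -145/17 (N = -6/(0 + 1) + 43*(-1/17) = -6/1 - 43/17 = -6*1 - 43/17 = -6 - 43/17 = -145/17 ≈ -8.5294)
N*c(sqrt(1 - 15)) = -145*(-12 - sqrt(1 - 15))/17 = -145*(-12 - sqrt(-14))/17 = -145*(-12 - I*sqrt(14))/17 = 1740/17 + 145*I*sqrt(14)/17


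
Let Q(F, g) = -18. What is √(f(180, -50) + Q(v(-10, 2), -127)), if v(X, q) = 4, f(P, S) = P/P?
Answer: I*√17 ≈ 4.1231*I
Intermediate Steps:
f(P, S) = 1
√(f(180, -50) + Q(v(-10, 2), -127)) = √(1 - 18) = √(-17) = I*√17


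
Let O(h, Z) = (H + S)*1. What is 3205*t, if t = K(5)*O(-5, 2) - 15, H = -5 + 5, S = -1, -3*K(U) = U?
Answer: -128200/3 ≈ -42733.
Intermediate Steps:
K(U) = -U/3
H = 0
O(h, Z) = -1 (O(h, Z) = (0 - 1)*1 = -1*1 = -1)
t = -40/3 (t = -1/3*5*(-1) - 15 = -5/3*(-1) - 15 = 5/3 - 15 = -40/3 ≈ -13.333)
3205*t = 3205*(-40/3) = -128200/3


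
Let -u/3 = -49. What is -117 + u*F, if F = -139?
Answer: -20550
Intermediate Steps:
u = 147 (u = -3*(-49) = 147)
-117 + u*F = -117 + 147*(-139) = -117 - 20433 = -20550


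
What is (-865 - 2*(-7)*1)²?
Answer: 724201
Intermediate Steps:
(-865 - 2*(-7)*1)² = (-865 + 14*1)² = (-865 + 14)² = (-851)² = 724201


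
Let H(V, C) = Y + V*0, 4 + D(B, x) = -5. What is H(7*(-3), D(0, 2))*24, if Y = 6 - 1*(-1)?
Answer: 168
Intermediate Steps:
Y = 7 (Y = 6 + 1 = 7)
D(B, x) = -9 (D(B, x) = -4 - 5 = -9)
H(V, C) = 7 (H(V, C) = 7 + V*0 = 7 + 0 = 7)
H(7*(-3), D(0, 2))*24 = 7*24 = 168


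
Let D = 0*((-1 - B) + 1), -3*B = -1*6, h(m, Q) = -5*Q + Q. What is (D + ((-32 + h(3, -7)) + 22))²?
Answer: 324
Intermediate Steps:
h(m, Q) = -4*Q
B = 2 (B = -(-1)*6/3 = -⅓*(-6) = 2)
D = 0 (D = 0*((-1 - 1*2) + 1) = 0*((-1 - 2) + 1) = 0*(-3 + 1) = 0*(-2) = 0)
(D + ((-32 + h(3, -7)) + 22))² = (0 + ((-32 - 4*(-7)) + 22))² = (0 + ((-32 + 28) + 22))² = (0 + (-4 + 22))² = (0 + 18)² = 18² = 324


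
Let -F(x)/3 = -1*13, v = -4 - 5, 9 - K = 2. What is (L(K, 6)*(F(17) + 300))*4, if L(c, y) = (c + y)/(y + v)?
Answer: -5876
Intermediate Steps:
K = 7 (K = 9 - 1*2 = 9 - 2 = 7)
v = -9
F(x) = 39 (F(x) = -(-3)*13 = -3*(-13) = 39)
L(c, y) = (c + y)/(-9 + y) (L(c, y) = (c + y)/(y - 9) = (c + y)/(-9 + y))
(L(K, 6)*(F(17) + 300))*4 = (((7 + 6)/(-9 + 6))*(39 + 300))*4 = ((13/(-3))*339)*4 = (-⅓*13*339)*4 = -13/3*339*4 = -1469*4 = -5876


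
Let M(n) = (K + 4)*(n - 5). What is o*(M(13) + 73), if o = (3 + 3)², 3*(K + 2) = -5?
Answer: 2724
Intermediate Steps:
K = -11/3 (K = -2 + (⅓)*(-5) = -2 - 5/3 = -11/3 ≈ -3.6667)
M(n) = -5/3 + n/3 (M(n) = (-11/3 + 4)*(n - 5) = (-5 + n)/3 = -5/3 + n/3)
o = 36 (o = 6² = 36)
o*(M(13) + 73) = 36*((-5/3 + (⅓)*13) + 73) = 36*((-5/3 + 13/3) + 73) = 36*(8/3 + 73) = 36*(227/3) = 2724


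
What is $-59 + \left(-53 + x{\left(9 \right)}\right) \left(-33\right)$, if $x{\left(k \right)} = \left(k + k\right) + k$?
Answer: $799$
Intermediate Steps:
$x{\left(k \right)} = 3 k$ ($x{\left(k \right)} = 2 k + k = 3 k$)
$-59 + \left(-53 + x{\left(9 \right)}\right) \left(-33\right) = -59 + \left(-53 + 3 \cdot 9\right) \left(-33\right) = -59 + \left(-53 + 27\right) \left(-33\right) = -59 - -858 = -59 + 858 = 799$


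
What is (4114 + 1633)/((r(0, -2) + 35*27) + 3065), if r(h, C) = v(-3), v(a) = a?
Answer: 5747/4007 ≈ 1.4342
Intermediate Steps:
r(h, C) = -3
(4114 + 1633)/((r(0, -2) + 35*27) + 3065) = (4114 + 1633)/((-3 + 35*27) + 3065) = 5747/((-3 + 945) + 3065) = 5747/(942 + 3065) = 5747/4007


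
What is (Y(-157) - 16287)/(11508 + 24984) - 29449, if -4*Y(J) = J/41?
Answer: -176245747823/5984688 ≈ -29449.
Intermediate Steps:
Y(J) = -J/164 (Y(J) = -J/(4*41) = -J/164)
(Y(-157) - 16287)/(11508 + 24984) - 29449 = (-1/164*(-157) - 16287)/(11508 + 24984) - 29449 = (157/164 - 16287)/36492 - 29449 = -2670911/164*1/36492 - 29449 = -2670911/5984688 - 29449 = -176245747823/5984688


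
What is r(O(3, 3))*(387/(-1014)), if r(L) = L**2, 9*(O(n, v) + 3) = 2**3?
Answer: -15523/9126 ≈ -1.7010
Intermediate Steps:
O(n, v) = -19/9 (O(n, v) = -3 + (1/9)*2**3 = -3 + (1/9)*8 = -3 + 8/9 = -19/9)
r(O(3, 3))*(387/(-1014)) = (-19/9)**2*(387/(-1014)) = 361*(387*(-1/1014))/81 = (361/81)*(-129/338) = -15523/9126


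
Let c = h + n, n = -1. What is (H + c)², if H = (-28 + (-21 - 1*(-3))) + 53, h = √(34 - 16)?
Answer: 54 + 36*√2 ≈ 104.91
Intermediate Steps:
h = 3*√2 (h = √18 = 3*√2 ≈ 4.2426)
c = -1 + 3*√2 (c = 3*√2 - 1 = -1 + 3*√2 ≈ 3.2426)
H = 7 (H = (-28 + (-21 + 3)) + 53 = (-28 - 18) + 53 = -46 + 53 = 7)
(H + c)² = (7 + (-1 + 3*√2))² = (6 + 3*√2)²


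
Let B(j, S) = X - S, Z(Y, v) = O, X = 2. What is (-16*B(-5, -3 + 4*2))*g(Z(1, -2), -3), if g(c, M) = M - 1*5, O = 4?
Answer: -384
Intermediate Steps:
Z(Y, v) = 4
g(c, M) = -5 + M (g(c, M) = M - 5 = -5 + M)
B(j, S) = 2 - S
(-16*B(-5, -3 + 4*2))*g(Z(1, -2), -3) = (-16*(2 - (-3 + 4*2)))*(-5 - 3) = -16*(2 - (-3 + 8))*(-8) = -16*(2 - 1*5)*(-8) = -16*(2 - 5)*(-8) = -16*(-3)*(-8) = 48*(-8) = -384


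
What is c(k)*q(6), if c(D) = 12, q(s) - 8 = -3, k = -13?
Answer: 60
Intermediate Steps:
q(s) = 5 (q(s) = 8 - 3 = 5)
c(k)*q(6) = 12*5 = 60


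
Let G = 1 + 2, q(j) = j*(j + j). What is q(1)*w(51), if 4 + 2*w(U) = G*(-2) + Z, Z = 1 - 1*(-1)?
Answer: -8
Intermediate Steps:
q(j) = 2*j² (q(j) = j*(2*j) = 2*j²)
G = 3
Z = 2 (Z = 1 + 1 = 2)
w(U) = -4 (w(U) = -2 + (3*(-2) + 2)/2 = -2 + (-6 + 2)/2 = -2 + (½)*(-4) = -2 - 2 = -4)
q(1)*w(51) = (2*1²)*(-4) = (2*1)*(-4) = 2*(-4) = -8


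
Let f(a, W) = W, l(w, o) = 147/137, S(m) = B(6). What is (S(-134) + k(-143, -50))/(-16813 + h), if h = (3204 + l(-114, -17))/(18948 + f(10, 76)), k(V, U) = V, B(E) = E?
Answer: 357061456/43819081049 ≈ 0.0081485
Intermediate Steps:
S(m) = 6
l(w, o) = 147/137 (l(w, o) = 147*(1/137) = 147/137)
h = 439095/2606288 (h = (3204 + 147/137)/(18948 + 76) = (439095/137)/19024 = (439095/137)*(1/19024) = 439095/2606288 ≈ 0.16848)
(S(-134) + k(-143, -50))/(-16813 + h) = (6 - 143)/(-16813 + 439095/2606288) = -137/(-43819081049/2606288) = -137*(-2606288/43819081049) = 357061456/43819081049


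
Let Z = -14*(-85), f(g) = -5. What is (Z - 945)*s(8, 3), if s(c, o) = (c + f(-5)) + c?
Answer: 2695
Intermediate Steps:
Z = 1190
s(c, o) = -5 + 2*c (s(c, o) = (c - 5) + c = (-5 + c) + c = -5 + 2*c)
(Z - 945)*s(8, 3) = (1190 - 945)*(-5 + 2*8) = 245*(-5 + 16) = 245*11 = 2695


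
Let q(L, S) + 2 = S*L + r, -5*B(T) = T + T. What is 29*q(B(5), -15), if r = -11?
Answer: 493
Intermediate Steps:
B(T) = -2*T/5 (B(T) = -(T + T)/5 = -2*T/5)
q(L, S) = -13 + L*S (q(L, S) = -2 + (S*L - 11) = -2 + (L*S - 11) = -2 + (-11 + L*S) = -13 + L*S)
29*q(B(5), -15) = 29*(-13 - ⅖*5*(-15)) = 29*(-13 - 2*(-15)) = 29*(-13 + 30) = 29*17 = 493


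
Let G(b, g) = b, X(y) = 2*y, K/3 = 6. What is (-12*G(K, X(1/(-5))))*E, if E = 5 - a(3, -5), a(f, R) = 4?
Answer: -216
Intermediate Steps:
K = 18 (K = 3*6 = 18)
E = 1 (E = 5 - 1*4 = 5 - 4 = 1)
(-12*G(K, X(1/(-5))))*E = -12*18*1 = -216*1 = -216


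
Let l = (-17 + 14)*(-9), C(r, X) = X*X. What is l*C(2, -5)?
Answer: 675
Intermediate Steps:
C(r, X) = X²
l = 27 (l = -3*(-9) = 27)
l*C(2, -5) = 27*(-5)² = 27*25 = 675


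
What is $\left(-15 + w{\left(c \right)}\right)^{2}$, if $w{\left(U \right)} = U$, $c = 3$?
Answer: $144$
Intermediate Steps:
$\left(-15 + w{\left(c \right)}\right)^{2} = \left(-15 + 3\right)^{2} = \left(-12\right)^{2} = 144$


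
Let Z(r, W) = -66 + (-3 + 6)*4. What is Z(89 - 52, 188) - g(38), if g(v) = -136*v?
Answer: 5114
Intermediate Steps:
Z(r, W) = -54 (Z(r, W) = -66 + 3*4 = -66 + 12 = -54)
Z(89 - 52, 188) - g(38) = -54 - (-136)*38 = -54 - 1*(-5168) = -54 + 5168 = 5114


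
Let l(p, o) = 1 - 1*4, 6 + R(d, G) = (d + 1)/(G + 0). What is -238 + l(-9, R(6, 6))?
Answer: -241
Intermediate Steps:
R(d, G) = -6 + (1 + d)/G (R(d, G) = -6 + (d + 1)/(G + 0) = -6 + (1 + d)/G)
l(p, o) = -3 (l(p, o) = 1 - 4 = -3)
-238 + l(-9, R(6, 6)) = -238 - 3 = -241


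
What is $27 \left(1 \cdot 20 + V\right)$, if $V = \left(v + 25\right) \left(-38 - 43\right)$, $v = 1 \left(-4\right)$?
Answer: $-45387$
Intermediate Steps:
$v = -4$
$V = -1701$ ($V = \left(-4 + 25\right) \left(-38 - 43\right) = 21 \left(-81\right) = -1701$)
$27 \left(1 \cdot 20 + V\right) = 27 \left(1 \cdot 20 - 1701\right) = 27 \left(20 - 1701\right) = 27 \left(-1681\right) = -45387$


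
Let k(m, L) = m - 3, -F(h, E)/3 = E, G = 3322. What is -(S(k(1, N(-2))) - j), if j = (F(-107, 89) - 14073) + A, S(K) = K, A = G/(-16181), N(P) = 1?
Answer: -21091500/1471 ≈ -14338.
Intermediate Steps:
F(h, E) = -3*E
A = -302/1471 (A = 3322/(-16181) = 3322*(-1/16181) = -302/1471 ≈ -0.20530)
k(m, L) = -3 + m
j = -21094442/1471 (j = (-3*89 - 14073) - 302/1471 = (-267 - 14073) - 302/1471 = -14340 - 302/1471 = -21094442/1471 ≈ -14340.)
-(S(k(1, N(-2))) - j) = -((-3 + 1) - 1*(-21094442/1471)) = -(-2 + 21094442/1471) = -1*21091500/1471 = -21091500/1471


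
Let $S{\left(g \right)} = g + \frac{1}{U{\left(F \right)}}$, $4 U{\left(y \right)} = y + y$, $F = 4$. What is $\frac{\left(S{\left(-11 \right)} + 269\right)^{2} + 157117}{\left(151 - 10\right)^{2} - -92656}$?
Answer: $\frac{895757}{450148} \approx 1.9899$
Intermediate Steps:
$U{\left(y \right)} = \frac{y}{2}$ ($U{\left(y \right)} = \frac{y + y}{4} = \frac{2 y}{4} = \frac{y}{2}$)
$S{\left(g \right)} = \frac{1}{2} + g$ ($S{\left(g \right)} = g + \frac{1}{\frac{1}{2} \cdot 4} = g + \frac{1}{2} = \frac{1}{2} + g$)
$\frac{\left(S{\left(-11 \right)} + 269\right)^{2} + 157117}{\left(151 - 10\right)^{2} - -92656} = \frac{\left(\left(\frac{1}{2} - 11\right) + 269\right)^{2} + 157117}{\left(151 - 10\right)^{2} - -92656} = \frac{\left(- \frac{21}{2} + 269\right)^{2} + 157117}{141^{2} + \left(-89747 + 182403\right)} = \frac{\left(\frac{517}{2}\right)^{2} + 157117}{19881 + 92656} = \frac{\frac{267289}{4} + 157117}{112537} = \frac{895757}{4} \cdot \frac{1}{112537} = \frac{895757}{450148}$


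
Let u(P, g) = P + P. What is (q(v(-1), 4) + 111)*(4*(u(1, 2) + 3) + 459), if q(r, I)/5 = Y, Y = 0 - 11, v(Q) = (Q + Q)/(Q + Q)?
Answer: 26824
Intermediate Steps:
v(Q) = 1 (v(Q) = (2*Q)/((2*Q)) = (2*Q)*(1/(2*Q)) = 1)
Y = -11
q(r, I) = -55 (q(r, I) = 5*(-11) = -55)
u(P, g) = 2*P
(q(v(-1), 4) + 111)*(4*(u(1, 2) + 3) + 459) = (-55 + 111)*(4*(2*1 + 3) + 459) = 56*(4*(2 + 3) + 459) = 56*(4*5 + 459) = 56*(20 + 459) = 56*479 = 26824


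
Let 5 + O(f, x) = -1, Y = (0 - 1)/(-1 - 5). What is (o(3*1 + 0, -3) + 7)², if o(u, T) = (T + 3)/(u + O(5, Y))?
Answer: 49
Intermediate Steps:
Y = ⅙ (Y = -1/(-6) = -1*(-⅙) = ⅙ ≈ 0.16667)
O(f, x) = -6 (O(f, x) = -5 - 1 = -6)
o(u, T) = (3 + T)/(-6 + u) (o(u, T) = (T + 3)/(u - 6) = (3 + T)/(-6 + u))
(o(3*1 + 0, -3) + 7)² = ((3 - 3)/(-6 + (3*1 + 0)) + 7)² = (0/(-6 + (3 + 0)) + 7)² = (0/(-6 + 3) + 7)² = (0/(-3) + 7)² = (-⅓*0 + 7)² = (0 + 7)² = 7² = 49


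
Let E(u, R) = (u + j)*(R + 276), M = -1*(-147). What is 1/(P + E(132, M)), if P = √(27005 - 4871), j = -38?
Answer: 6627/263499085 - √22134/1580994510 ≈ 2.5056e-5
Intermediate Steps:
M = 147
P = √22134 ≈ 148.77
E(u, R) = (-38 + u)*(276 + R) (E(u, R) = (u - 38)*(R + 276) = (-38 + u)*(276 + R))
1/(P + E(132, M)) = 1/(√22134 + (-10488 - 38*147 + 276*132 + 147*132)) = 1/(√22134 + (-10488 - 5586 + 36432 + 19404)) = 1/(√22134 + 39762) = 1/(39762 + √22134)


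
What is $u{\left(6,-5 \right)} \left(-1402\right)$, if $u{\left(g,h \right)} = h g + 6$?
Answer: $33648$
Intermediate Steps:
$u{\left(g,h \right)} = 6 + g h$ ($u{\left(g,h \right)} = g h + 6 = 6 + g h$)
$u{\left(6,-5 \right)} \left(-1402\right) = \left(6 + 6 \left(-5\right)\right) \left(-1402\right) = \left(6 - 30\right) \left(-1402\right) = \left(-24\right) \left(-1402\right) = 33648$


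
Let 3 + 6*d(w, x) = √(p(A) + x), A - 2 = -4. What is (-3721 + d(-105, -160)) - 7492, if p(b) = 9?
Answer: -22427/2 + I*√151/6 ≈ -11214.0 + 2.048*I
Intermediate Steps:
A = -2 (A = 2 - 4 = -2)
d(w, x) = -½ + √(9 + x)/6
(-3721 + d(-105, -160)) - 7492 = (-3721 + (-½ + √(9 - 160)/6)) - 7492 = (-3721 + (-½ + √(-151)/6)) - 7492 = (-3721 + (-½ + (I*√151)/6)) - 7492 = (-3721 + (-½ + I*√151/6)) - 7492 = (-7443/2 + I*√151/6) - 7492 = -22427/2 + I*√151/6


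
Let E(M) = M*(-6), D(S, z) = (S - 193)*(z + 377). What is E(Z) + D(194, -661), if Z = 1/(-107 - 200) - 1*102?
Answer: 100702/307 ≈ 328.02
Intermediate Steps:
D(S, z) = (-193 + S)*(377 + z)
Z = -31315/307 (Z = 1/(-307) - 102 = -1/307 - 102 = -31315/307 ≈ -102.00)
E(M) = -6*M
E(Z) + D(194, -661) = -6*(-31315/307) + (-72761 - 193*(-661) + 377*194 + 194*(-661)) = 187890/307 + (-72761 + 127573 + 73138 - 128234) = 187890/307 - 284 = 100702/307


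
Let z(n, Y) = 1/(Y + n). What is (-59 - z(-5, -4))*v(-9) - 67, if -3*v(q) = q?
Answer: -731/3 ≈ -243.67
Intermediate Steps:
v(q) = -q/3
(-59 - z(-5, -4))*v(-9) - 67 = (-59 - 1/(-4 - 5))*(-⅓*(-9)) - 67 = (-59 - 1/(-9))*3 - 67 = (-59 - 1*(-⅑))*3 - 67 = (-59 + ⅑)*3 - 67 = -530/9*3 - 67 = -530/3 - 67 = -731/3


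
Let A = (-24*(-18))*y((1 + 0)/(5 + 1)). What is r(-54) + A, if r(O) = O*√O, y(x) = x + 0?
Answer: 72 - 162*I*√6 ≈ 72.0 - 396.82*I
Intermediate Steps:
y(x) = x
r(O) = O^(3/2)
A = 72 (A = (-24*(-18))*((1 + 0)/(5 + 1)) = 432*(1/6) = 432*(1*(⅙)) = 432*(⅙) = 72)
r(-54) + A = (-54)^(3/2) + 72 = -162*I*√6 + 72 = 72 - 162*I*√6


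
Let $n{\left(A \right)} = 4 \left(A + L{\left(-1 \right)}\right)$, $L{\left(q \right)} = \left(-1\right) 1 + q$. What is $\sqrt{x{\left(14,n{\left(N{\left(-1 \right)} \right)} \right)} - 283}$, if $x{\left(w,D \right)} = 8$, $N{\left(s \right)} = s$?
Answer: $5 i \sqrt{11} \approx 16.583 i$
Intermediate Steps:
$L{\left(q \right)} = -1 + q$
$n{\left(A \right)} = -8 + 4 A$ ($n{\left(A \right)} = 4 \left(A - 2\right) = 4 \left(-2 + A\right) = -8 + 4 A$)
$\sqrt{x{\left(14,n{\left(N{\left(-1 \right)} \right)} \right)} - 283} = \sqrt{8 - 283} = \sqrt{-275} = 5 i \sqrt{11}$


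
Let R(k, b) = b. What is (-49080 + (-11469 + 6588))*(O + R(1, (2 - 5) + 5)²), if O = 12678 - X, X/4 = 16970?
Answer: 2978539278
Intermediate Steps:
X = 67880 (X = 4*16970 = 67880)
O = -55202 (O = 12678 - 1*67880 = 12678 - 67880 = -55202)
(-49080 + (-11469 + 6588))*(O + R(1, (2 - 5) + 5)²) = (-49080 + (-11469 + 6588))*(-55202 + ((2 - 5) + 5)²) = (-49080 - 4881)*(-55202 + (-3 + 5)²) = -53961*(-55202 + 2²) = -53961*(-55202 + 4) = -53961*(-55198) = 2978539278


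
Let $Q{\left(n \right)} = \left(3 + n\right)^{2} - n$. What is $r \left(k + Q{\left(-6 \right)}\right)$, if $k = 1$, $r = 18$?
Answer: $288$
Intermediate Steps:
$r \left(k + Q{\left(-6 \right)}\right) = 18 \left(1 - \left(-6 - \left(3 - 6\right)^{2}\right)\right) = 18 \left(1 + \left(\left(-3\right)^{2} + 6\right)\right) = 18 \left(1 + \left(9 + 6\right)\right) = 18 \left(1 + 15\right) = 18 \cdot 16 = 288$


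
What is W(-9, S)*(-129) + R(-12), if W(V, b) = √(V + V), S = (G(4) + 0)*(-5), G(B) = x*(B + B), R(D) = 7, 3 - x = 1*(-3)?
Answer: 7 - 387*I*√2 ≈ 7.0 - 547.3*I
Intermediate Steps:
x = 6 (x = 3 - (-3) = 3 - 1*(-3) = 3 + 3 = 6)
G(B) = 12*B (G(B) = 6*(B + B) = 6*(2*B) = 12*B)
S = -240 (S = (12*4 + 0)*(-5) = (48 + 0)*(-5) = 48*(-5) = -240)
W(V, b) = √2*√V (W(V, b) = √(2*V) = √2*√V)
W(-9, S)*(-129) + R(-12) = (√2*√(-9))*(-129) + 7 = (√2*(3*I))*(-129) + 7 = (3*I*√2)*(-129) + 7 = -387*I*√2 + 7 = 7 - 387*I*√2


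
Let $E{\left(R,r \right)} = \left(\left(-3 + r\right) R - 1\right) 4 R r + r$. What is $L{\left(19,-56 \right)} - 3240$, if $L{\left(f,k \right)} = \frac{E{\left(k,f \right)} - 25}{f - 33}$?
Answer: $- \frac{1931493}{7} \approx -2.7593 \cdot 10^{5}$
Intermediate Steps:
$E{\left(R,r \right)} = r + R r \left(-4 + 4 R \left(-3 + r\right)\right)$ ($E{\left(R,r \right)} = \left(R \left(-3 + r\right) - 1\right) 4 R r + r = \left(-1 + R \left(-3 + r\right)\right) 4 R r + r = \left(-4 + 4 R \left(-3 + r\right)\right) R r + r = R \left(-4 + 4 R \left(-3 + r\right)\right) r + r = R r \left(-4 + 4 R \left(-3 + r\right)\right) + r = r + R r \left(-4 + 4 R \left(-3 + r\right)\right)$)
$L{\left(f,k \right)} = \frac{-25 + f \left(1 - 12 k^{2} - 4 k + 4 f k^{2}\right)}{-33 + f}$ ($L{\left(f,k \right)} = \frac{f \left(1 - 12 k^{2} - 4 k + 4 f k^{2}\right) - 25}{f - 33} = \frac{-25 + f \left(1 - 12 k^{2} - 4 k + 4 f k^{2}\right)}{-33 + f}$)
$L{\left(19,-56 \right)} - 3240 = \frac{-25 + 19 \left(1 - 12 \left(-56\right)^{2} - -224 + 4 \cdot 19 \left(-56\right)^{2}\right)}{-33 + 19} - 3240 = \frac{-25 + 19 \left(1 - 37632 + 224 + 4 \cdot 19 \cdot 3136\right)}{-14} - 3240 = - \frac{-25 + 19 \left(1 - 37632 + 224 + 238336\right)}{14} - 3240 = - \frac{-25 + 19 \cdot 200929}{14} - 3240 = - \frac{-25 + 3817651}{14} - 3240 = \left(- \frac{1}{14}\right) 3817626 - 3240 = - \frac{1908813}{7} - 3240 = - \frac{1931493}{7}$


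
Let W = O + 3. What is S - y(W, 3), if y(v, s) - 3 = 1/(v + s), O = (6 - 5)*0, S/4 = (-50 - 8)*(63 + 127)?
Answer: -264499/6 ≈ -44083.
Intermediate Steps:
S = -44080 (S = 4*((-50 - 8)*(63 + 127)) = 4*(-58*190) = 4*(-11020) = -44080)
O = 0 (O = 1*0 = 0)
W = 3 (W = 0 + 3 = 3)
y(v, s) = 3 + 1/(s + v) (y(v, s) = 3 + 1/(v + s) = 3 + 1/(s + v))
S - y(W, 3) = -44080 - (1 + 3*3 + 3*3)/(3 + 3) = -44080 - (1 + 9 + 9)/6 = -44080 - 19/6 = -264499/6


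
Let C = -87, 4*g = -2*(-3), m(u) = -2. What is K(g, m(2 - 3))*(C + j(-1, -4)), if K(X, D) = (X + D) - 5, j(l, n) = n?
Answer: 1001/2 ≈ 500.50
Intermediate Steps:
g = 3/2 (g = (-2*(-3))/4 = (¼)*6 = 3/2 ≈ 1.5000)
K(X, D) = -5 + D + X (K(X, D) = (D + X) - 5 = -5 + D + X)
K(g, m(2 - 3))*(C + j(-1, -4)) = (-5 - 2 + 3/2)*(-87 - 4) = -11/2*(-91) = 1001/2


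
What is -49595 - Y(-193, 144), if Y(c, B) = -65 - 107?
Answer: -49423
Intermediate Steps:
Y(c, B) = -172
-49595 - Y(-193, 144) = -49595 - 1*(-172) = -49595 + 172 = -49423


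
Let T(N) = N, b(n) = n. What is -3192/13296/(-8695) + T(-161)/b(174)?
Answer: -193879672/209540805 ≈ -0.92526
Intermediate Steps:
-3192/13296/(-8695) + T(-161)/b(174) = -3192/13296/(-8695) - 161/174 = -3192*1/13296*(-1/8695) - 161*1/174 = -133/554*(-1/8695) - 161/174 = 133/4817030 - 161/174 = -193879672/209540805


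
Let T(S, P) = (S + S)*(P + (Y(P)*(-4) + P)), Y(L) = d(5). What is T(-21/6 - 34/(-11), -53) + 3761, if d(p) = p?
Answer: 42505/11 ≈ 3864.1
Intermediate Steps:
Y(L) = 5
T(S, P) = 2*S*(-20 + 2*P) (T(S, P) = (S + S)*(P + (5*(-4) + P)) = (2*S)*(P + (-20 + P)) = (2*S)*(-20 + 2*P) = 2*S*(-20 + 2*P))
T(-21/6 - 34/(-11), -53) + 3761 = 4*(-21/6 - 34/(-11))*(-10 - 53) + 3761 = 4*(-21*1/6 - 34*(-1/11))*(-63) + 3761 = 4*(-7/2 + 34/11)*(-63) + 3761 = 4*(-9/22)*(-63) + 3761 = 1134/11 + 3761 = 42505/11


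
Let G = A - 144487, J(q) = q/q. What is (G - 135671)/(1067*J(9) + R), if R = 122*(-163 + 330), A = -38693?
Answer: -318851/21441 ≈ -14.871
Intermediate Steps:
J(q) = 1
G = -183180 (G = -38693 - 144487 = -183180)
R = 20374 (R = 122*167 = 20374)
(G - 135671)/(1067*J(9) + R) = (-183180 - 135671)/(1067*1 + 20374) = -318851/(1067 + 20374) = -318851/21441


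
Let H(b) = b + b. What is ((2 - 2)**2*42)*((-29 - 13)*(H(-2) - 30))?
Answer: 0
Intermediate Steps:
H(b) = 2*b
((2 - 2)**2*42)*((-29 - 13)*(H(-2) - 30)) = ((2 - 2)**2*42)*((-29 - 13)*(2*(-2) - 30)) = (0**2*42)*(-42*(-4 - 30)) = (0*42)*(-42*(-34)) = 0*1428 = 0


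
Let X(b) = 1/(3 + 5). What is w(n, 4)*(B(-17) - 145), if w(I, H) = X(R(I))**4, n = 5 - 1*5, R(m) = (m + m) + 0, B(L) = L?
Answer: -81/2048 ≈ -0.039551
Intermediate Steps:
R(m) = 2*m (R(m) = 2*m + 0 = 2*m)
X(b) = 1/8
n = 0 (n = 5 - 5 = 0)
w(I, H) = 1/4096 (w(I, H) = (1/8)**4 = 1/4096)
w(n, 4)*(B(-17) - 145) = (-17 - 145)/4096 = (1/4096)*(-162) = -81/2048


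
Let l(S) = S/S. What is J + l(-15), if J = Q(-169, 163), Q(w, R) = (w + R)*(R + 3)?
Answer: -995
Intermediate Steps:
l(S) = 1
Q(w, R) = (3 + R)*(R + w) (Q(w, R) = (R + w)*(3 + R) = (3 + R)*(R + w))
J = -996 (J = 163**2 + 3*163 + 3*(-169) + 163*(-169) = 26569 + 489 - 507 - 27547 = -996)
J + l(-15) = -996 + 1 = -995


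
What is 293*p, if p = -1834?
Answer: -537362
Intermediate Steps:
293*p = 293*(-1834) = -537362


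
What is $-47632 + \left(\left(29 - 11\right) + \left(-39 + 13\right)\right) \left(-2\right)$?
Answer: $-47616$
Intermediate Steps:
$-47632 + \left(\left(29 - 11\right) + \left(-39 + 13\right)\right) \left(-2\right) = -47632 + \left(\left(29 - 11\right) - 26\right) \left(-2\right) = -47632 + \left(18 - 26\right) \left(-2\right) = -47632 - -16 = -47632 + 16 = -47616$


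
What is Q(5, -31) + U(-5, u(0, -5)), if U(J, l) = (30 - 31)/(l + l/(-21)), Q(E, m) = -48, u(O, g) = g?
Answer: -4779/100 ≈ -47.790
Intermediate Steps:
U(J, l) = -21/(20*l) (U(J, l) = -1/(l + l*(-1/21)) = -1/(l - l/21) = -1/(20*l/21) = -21/(20*l))
Q(5, -31) + U(-5, u(0, -5)) = -48 - 21/20/(-5) = -48 - 21/20*(-⅕) = -48 + 21/100 = -4779/100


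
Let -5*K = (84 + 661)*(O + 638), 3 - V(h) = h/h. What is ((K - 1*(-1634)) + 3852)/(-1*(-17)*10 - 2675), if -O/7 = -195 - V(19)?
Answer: 98349/835 ≈ 117.78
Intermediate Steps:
V(h) = 2 (V(h) = 3 - h/h = 3 - 1*1 = 3 - 1 = 2)
O = 1379 (O = -7*(-195 - 1*2) = -7*(-195 - 2) = -7*(-197) = 1379)
K = -300533 (K = -(84 + 661)*(1379 + 638)/5 = -149*2017 = -1/5*1502665 = -300533)
((K - 1*(-1634)) + 3852)/(-1*(-17)*10 - 2675) = ((-300533 - 1*(-1634)) + 3852)/(-1*(-17)*10 - 2675) = ((-300533 + 1634) + 3852)/(17*10 - 2675) = (-298899 + 3852)/(170 - 2675) = -295047/(-2505) = -295047*(-1/2505) = 98349/835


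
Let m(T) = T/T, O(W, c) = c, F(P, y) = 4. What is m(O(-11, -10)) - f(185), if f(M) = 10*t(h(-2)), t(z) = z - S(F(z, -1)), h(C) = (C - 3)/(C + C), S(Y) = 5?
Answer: 77/2 ≈ 38.500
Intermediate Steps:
h(C) = (-3 + C)/(2*C) (h(C) = (-3 + C)/((2*C)) = (-3 + C)*(1/(2*C)) = (-3 + C)/(2*C))
m(T) = 1
t(z) = -5 + z (t(z) = z - 1*5 = z - 5 = -5 + z)
f(M) = -75/2 (f(M) = 10*(-5 + (1/2)*(-3 - 2)/(-2)) = 10*(-5 + (1/2)*(-1/2)*(-5)) = 10*(-5 + 5/4) = 10*(-15/4) = -75/2)
m(O(-11, -10)) - f(185) = 1 - 1*(-75/2) = 1 + 75/2 = 77/2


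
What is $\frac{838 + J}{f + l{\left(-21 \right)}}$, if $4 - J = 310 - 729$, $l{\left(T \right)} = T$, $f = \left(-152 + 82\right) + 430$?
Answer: $\frac{1261}{339} \approx 3.7198$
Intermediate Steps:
$f = 360$ ($f = -70 + 430 = 360$)
$J = 423$ ($J = 4 - \left(310 - 729\right) = 4 - -419 = 4 + 419 = 423$)
$\frac{838 + J}{f + l{\left(-21 \right)}} = \frac{838 + 423}{360 - 21} = \frac{1261}{339}$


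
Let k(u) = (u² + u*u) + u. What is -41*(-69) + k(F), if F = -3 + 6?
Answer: 2850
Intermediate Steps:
F = 3
k(u) = u + 2*u² (k(u) = (u² + u²) + u = 2*u² + u = u + 2*u²)
-41*(-69) + k(F) = -41*(-69) + 3*(1 + 2*3) = 2829 + 3*(1 + 6) = 2829 + 3*7 = 2829 + 21 = 2850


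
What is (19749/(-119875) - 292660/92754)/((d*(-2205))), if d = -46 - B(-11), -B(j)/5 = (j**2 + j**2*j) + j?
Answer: -18457208123/75402473538695625 ≈ -2.4478e-7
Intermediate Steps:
B(j) = -5*j - 5*j**2 - 5*j**3 (B(j) = -5*((j**2 + j**2*j) + j) = -5*((j**2 + j**3) + j) = -5*(j + j**2 + j**3) = -5*j - 5*j**2 - 5*j**3)
d = -6151 (d = -46 - (-5)*(-11)*(1 - 11 + (-11)**2) = -46 - (-5)*(-11)*(1 - 11 + 121) = -46 - (-5)*(-11)*111 = -46 - 1*6105 = -46 - 6105 = -6151)
(19749/(-119875) - 292660/92754)/((d*(-2205))) = (19749/(-119875) - 292660/92754)/((-6151*(-2205))) = (19749*(-1/119875) - 292660*1/92754)/13562955 = (-19749/119875 - 146330/46377)*(1/13562955) = -18457208123/5559442875*1/13562955 = -18457208123/75402473538695625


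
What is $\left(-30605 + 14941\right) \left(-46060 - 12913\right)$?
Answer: $923753072$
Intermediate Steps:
$\left(-30605 + 14941\right) \left(-46060 - 12913\right) = \left(-15664\right) \left(-58973\right) = 923753072$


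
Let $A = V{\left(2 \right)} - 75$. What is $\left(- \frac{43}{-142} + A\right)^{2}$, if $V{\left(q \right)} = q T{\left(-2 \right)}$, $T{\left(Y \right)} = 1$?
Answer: $\frac{106564329}{20164} \approx 5284.9$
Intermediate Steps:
$V{\left(q \right)} = q$ ($V{\left(q \right)} = q 1 = q$)
$A = -73$ ($A = 2 - 75 = -73$)
$\left(- \frac{43}{-142} + A\right)^{2} = \left(- \frac{43}{-142} - 73\right)^{2} = \left(\left(-43\right) \left(- \frac{1}{142}\right) - 73\right)^{2} = \left(\frac{43}{142} - 73\right)^{2} = \left(- \frac{10323}{142}\right)^{2} = \frac{106564329}{20164}$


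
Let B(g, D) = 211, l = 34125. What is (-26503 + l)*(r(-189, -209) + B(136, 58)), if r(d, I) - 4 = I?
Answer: 45732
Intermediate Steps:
r(d, I) = 4 + I
(-26503 + l)*(r(-189, -209) + B(136, 58)) = (-26503 + 34125)*((4 - 209) + 211) = 7622*(-205 + 211) = 7622*6 = 45732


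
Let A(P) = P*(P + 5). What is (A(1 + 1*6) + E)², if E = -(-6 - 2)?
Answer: 8464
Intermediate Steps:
A(P) = P*(5 + P)
E = 8 (E = -1*(-8) = 8)
(A(1 + 1*6) + E)² = ((1 + 1*6)*(5 + (1 + 1*6)) + 8)² = ((1 + 6)*(5 + (1 + 6)) + 8)² = (7*(5 + 7) + 8)² = (7*12 + 8)² = (84 + 8)² = 92² = 8464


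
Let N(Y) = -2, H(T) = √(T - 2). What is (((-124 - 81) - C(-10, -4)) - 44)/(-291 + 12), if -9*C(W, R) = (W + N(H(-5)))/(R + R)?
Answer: 1493/1674 ≈ 0.89188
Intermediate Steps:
H(T) = √(-2 + T)
C(W, R) = -(-2 + W)/(18*R) (C(W, R) = -(W - 2)/(9*(R + R)) = -(-2 + W)/(9*(2*R)) = -(-2 + W)*1/(2*R)/9 = -(-2 + W)/(18*R))
(((-124 - 81) - C(-10, -4)) - 44)/(-291 + 12) = (((-124 - 81) - (2 - 1*(-10))/(18*(-4))) - 44)/(-291 + 12) = ((-205 - (-1)*(2 + 10)/(18*4)) - 44)/(-279) = -((-205 - (-1)*12/(18*4)) - 44)/279 = -((-205 - 1*(-⅙)) - 44)/279 = -((-205 + ⅙) - 44)/279 = -(-1229/6 - 44)/279 = -1/279*(-1493/6) = 1493/1674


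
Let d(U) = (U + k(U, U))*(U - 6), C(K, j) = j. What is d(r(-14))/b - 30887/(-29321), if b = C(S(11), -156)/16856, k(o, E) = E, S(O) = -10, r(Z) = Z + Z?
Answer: -235254548783/1143519 ≈ -2.0573e+5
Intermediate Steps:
r(Z) = 2*Z
b = -39/4214 (b = -156/16856 = -156*1/16856 = -39/4214 ≈ -0.0092549)
d(U) = 2*U*(-6 + U) (d(U) = (U + U)*(U - 6) = (2*U)*(-6 + U) = 2*U*(-6 + U))
d(r(-14))/b - 30887/(-29321) = (2*(2*(-14))*(-6 + 2*(-14)))/(-39/4214) - 30887/(-29321) = (2*(-28)*(-6 - 28))*(-4214/39) - 30887*(-1/29321) = (2*(-28)*(-34))*(-4214/39) + 30887/29321 = 1904*(-4214/39) + 30887/29321 = -8023456/39 + 30887/29321 = -235254548783/1143519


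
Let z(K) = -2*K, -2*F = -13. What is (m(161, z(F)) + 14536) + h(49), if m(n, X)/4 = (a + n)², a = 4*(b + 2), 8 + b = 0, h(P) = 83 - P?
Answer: 89646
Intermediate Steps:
F = 13/2 (F = -½*(-13) = 13/2 ≈ 6.5000)
b = -8 (b = -8 + 0 = -8)
a = -24 (a = 4*(-8 + 2) = 4*(-6) = -24)
m(n, X) = 4*(-24 + n)²
(m(161, z(F)) + 14536) + h(49) = (4*(-24 + 161)² + 14536) + (83 - 1*49) = (4*137² + 14536) + (83 - 49) = (4*18769 + 14536) + 34 = (75076 + 14536) + 34 = 89612 + 34 = 89646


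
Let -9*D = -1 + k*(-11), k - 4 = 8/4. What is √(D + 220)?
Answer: √2047/3 ≈ 15.081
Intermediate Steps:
k = 6 (k = 4 + 8/4 = 4 + 8*(¼) = 4 + 2 = 6)
D = 67/9 (D = -(-1 + 6*(-11))/9 = -(-1 - 66)/9 = -⅑*(-67) = 67/9 ≈ 7.4444)
√(D + 220) = √(67/9 + 220) = √(2047/9) = √2047/3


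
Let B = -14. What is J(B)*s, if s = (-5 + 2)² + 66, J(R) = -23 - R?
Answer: -675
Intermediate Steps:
s = 75 (s = (-3)² + 66 = 9 + 66 = 75)
J(B)*s = (-23 - 1*(-14))*75 = (-23 + 14)*75 = -9*75 = -675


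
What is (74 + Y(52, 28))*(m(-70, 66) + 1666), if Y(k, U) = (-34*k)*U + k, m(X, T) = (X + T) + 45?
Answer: -84288246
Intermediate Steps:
m(X, T) = 45 + T + X (m(X, T) = (T + X) + 45 = 45 + T + X)
Y(k, U) = k - 34*U*k (Y(k, U) = -34*U*k + k = k - 34*U*k)
(74 + Y(52, 28))*(m(-70, 66) + 1666) = (74 + 52*(1 - 34*28))*((45 + 66 - 70) + 1666) = (74 + 52*(1 - 952))*(41 + 1666) = (74 + 52*(-951))*1707 = (74 - 49452)*1707 = -49378*1707 = -84288246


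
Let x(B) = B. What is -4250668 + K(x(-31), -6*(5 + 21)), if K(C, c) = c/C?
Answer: -131770552/31 ≈ -4.2507e+6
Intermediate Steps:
-4250668 + K(x(-31), -6*(5 + 21)) = -4250668 - 6*(5 + 21)/(-31) = -4250668 - 6*26*(-1/31) = -4250668 - 156*(-1/31) = -4250668 + 156/31 = -131770552/31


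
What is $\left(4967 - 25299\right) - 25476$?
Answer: $-45808$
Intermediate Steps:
$\left(4967 - 25299\right) - 25476 = -20332 - 25476 = -45808$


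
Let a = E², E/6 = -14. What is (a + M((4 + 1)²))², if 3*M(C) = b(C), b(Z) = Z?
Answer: 449143249/9 ≈ 4.9905e+7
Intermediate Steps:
E = -84 (E = 6*(-14) = -84)
M(C) = C/3
a = 7056 (a = (-84)² = 7056)
(a + M((4 + 1)²))² = (7056 + (4 + 1)²/3)² = (7056 + (⅓)*5²)² = (7056 + (⅓)*25)² = (7056 + 25/3)² = (21193/3)² = 449143249/9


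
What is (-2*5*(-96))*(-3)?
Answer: -2880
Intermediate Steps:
(-2*5*(-96))*(-3) = -10*(-96)*(-3) = 960*(-3) = -2880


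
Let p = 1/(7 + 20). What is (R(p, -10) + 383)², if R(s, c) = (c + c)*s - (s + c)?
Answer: 12460900/81 ≈ 1.5384e+5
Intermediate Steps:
p = 1/27 ≈ 0.037037
R(s, c) = -c - s + 2*c*s (R(s, c) = (2*c)*s - (c + s) = 2*c*s + (-c - s) = -c - s + 2*c*s)
(R(p, -10) + 383)² = ((-1*(-10) - 1*1/27 + 2*(-10)*(1/27)) + 383)² = ((10 - 1/27 - 20/27) + 383)² = (83/9 + 383)² = (3530/9)² = 12460900/81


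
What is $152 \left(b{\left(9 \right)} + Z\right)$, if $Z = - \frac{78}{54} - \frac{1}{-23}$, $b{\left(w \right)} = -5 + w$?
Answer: $\frac{81776}{207} \approx 395.05$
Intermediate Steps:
$Z = - \frac{290}{207}$ ($Z = \left(-78\right) \frac{1}{54} - - \frac{1}{23} = - \frac{13}{9} + \frac{1}{23} = - \frac{290}{207} \approx -1.401$)
$152 \left(b{\left(9 \right)} + Z\right) = 152 \left(\left(-5 + 9\right) - \frac{290}{207}\right) = 152 \left(4 - \frac{290}{207}\right) = 152 \cdot \frac{538}{207} = \frac{81776}{207}$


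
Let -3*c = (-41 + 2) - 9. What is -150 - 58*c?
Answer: -1078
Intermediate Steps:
c = 16 (c = -((-41 + 2) - 9)/3 = -(-39 - 9)/3 = -1/3*(-48) = 16)
-150 - 58*c = -150 - 58*16 = -150 - 928 = -1078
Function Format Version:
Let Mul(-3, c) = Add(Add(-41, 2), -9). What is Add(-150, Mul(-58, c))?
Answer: -1078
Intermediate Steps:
c = 16 (c = Mul(Rational(-1, 3), Add(Add(-41, 2), -9)) = Mul(Rational(-1, 3), Add(-39, -9)) = Mul(Rational(-1, 3), -48) = 16)
Add(-150, Mul(-58, c)) = Add(-150, Mul(-58, 16)) = Add(-150, -928) = -1078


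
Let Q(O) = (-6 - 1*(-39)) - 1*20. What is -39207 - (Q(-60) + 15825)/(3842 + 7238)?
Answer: -217214699/5540 ≈ -39208.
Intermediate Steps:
Q(O) = 13 (Q(O) = (-6 + 39) - 20 = 33 - 20 = 13)
-39207 - (Q(-60) + 15825)/(3842 + 7238) = -39207 - (13 + 15825)/(3842 + 7238) = -39207 - 15838/11080 = -39207 - 1*7919/5540 = -39207 - 7919/5540 = -217214699/5540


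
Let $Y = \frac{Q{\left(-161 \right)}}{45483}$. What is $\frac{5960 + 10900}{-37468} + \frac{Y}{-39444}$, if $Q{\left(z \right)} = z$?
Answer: $- \frac{397991634847}{884457505836} \approx -0.44998$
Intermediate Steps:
$Y = - \frac{161}{45483} \approx -0.0035398$
$\frac{5960 + 10900}{-37468} + \frac{Y}{-39444} = \frac{5960 + 10900}{-37468} - \frac{161}{45483 \left(-39444\right)} = 16860 \left(- \frac{1}{37468}\right) - - \frac{161}{1794031452} = - \frac{4215}{9367} + \frac{161}{1794031452} = - \frac{397991634847}{884457505836}$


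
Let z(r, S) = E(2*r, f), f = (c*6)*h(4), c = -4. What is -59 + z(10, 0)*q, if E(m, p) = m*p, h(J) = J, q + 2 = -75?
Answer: 147781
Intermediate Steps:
q = -77 (q = -2 - 75 = -77)
f = -96 (f = -4*6*4 = -24*4 = -96)
z(r, S) = -192*r (z(r, S) = (2*r)*(-96) = -192*r)
-59 + z(10, 0)*q = -59 - 192*10*(-77) = -59 - 1920*(-77) = -59 + 147840 = 147781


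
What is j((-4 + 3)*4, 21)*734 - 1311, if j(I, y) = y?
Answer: 14103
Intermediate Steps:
j((-4 + 3)*4, 21)*734 - 1311 = 21*734 - 1311 = 15414 - 1311 = 14103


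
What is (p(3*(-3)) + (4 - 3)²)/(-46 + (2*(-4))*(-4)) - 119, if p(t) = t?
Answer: -829/7 ≈ -118.43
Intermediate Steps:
(p(3*(-3)) + (4 - 3)²)/(-46 + (2*(-4))*(-4)) - 119 = (3*(-3) + (4 - 3)²)/(-46 + (2*(-4))*(-4)) - 119 = (-9 + 1²)/(-46 - 8*(-4)) - 119 = (-9 + 1)/(-46 + 32) - 119 = -8/(-14) - 119 = -8*(-1/14) - 119 = 4/7 - 119 = -829/7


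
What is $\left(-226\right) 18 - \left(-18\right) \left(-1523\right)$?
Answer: $-31482$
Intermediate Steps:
$\left(-226\right) 18 - \left(-18\right) \left(-1523\right) = -4068 - 27414 = -31482$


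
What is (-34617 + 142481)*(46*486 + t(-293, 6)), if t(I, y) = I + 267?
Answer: 2408603120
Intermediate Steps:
t(I, y) = 267 + I
(-34617 + 142481)*(46*486 + t(-293, 6)) = (-34617 + 142481)*(46*486 + (267 - 293)) = 107864*(22356 - 26) = 107864*22330 = 2408603120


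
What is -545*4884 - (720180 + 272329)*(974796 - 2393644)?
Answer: 1408216747852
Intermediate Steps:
-545*4884 - (720180 + 272329)*(974796 - 2393644) = -2661780 - 992509*(-1418848) = -2661780 - 1*(-1408219409632) = -2661780 + 1408219409632 = 1408216747852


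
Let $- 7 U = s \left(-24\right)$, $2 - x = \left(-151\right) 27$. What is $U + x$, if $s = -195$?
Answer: $\frac{23873}{7} \approx 3410.4$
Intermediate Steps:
$x = 4079$ ($x = 2 - \left(-151\right) 27 = 2 - -4077 = 2 + 4077 = 4079$)
$U = - \frac{4680}{7}$ ($U = - \frac{\left(-195\right) \left(-24\right)}{7} = \left(- \frac{1}{7}\right) 4680 = - \frac{4680}{7} \approx -668.57$)
$U + x = - \frac{4680}{7} + 4079 = \frac{23873}{7}$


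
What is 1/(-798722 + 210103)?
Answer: -1/588619 ≈ -1.6989e-6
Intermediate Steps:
1/(-798722 + 210103) = 1/(-588619) = -1/588619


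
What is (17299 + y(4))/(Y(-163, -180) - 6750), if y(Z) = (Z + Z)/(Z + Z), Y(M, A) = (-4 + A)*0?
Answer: -346/135 ≈ -2.5630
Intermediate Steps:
Y(M, A) = 0
y(Z) = 1 (y(Z) = (2*Z)/((2*Z)) = (2*Z)*(1/(2*Z)) = 1)
(17299 + y(4))/(Y(-163, -180) - 6750) = (17299 + 1)/(0 - 6750) = 17300/(-6750) = 17300*(-1/6750) = -346/135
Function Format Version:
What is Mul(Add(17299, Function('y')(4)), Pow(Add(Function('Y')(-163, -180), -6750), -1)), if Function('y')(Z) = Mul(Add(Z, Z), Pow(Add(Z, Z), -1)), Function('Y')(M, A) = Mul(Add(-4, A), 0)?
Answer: Rational(-346, 135) ≈ -2.5630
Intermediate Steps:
Function('Y')(M, A) = 0
Function('y')(Z) = 1 (Function('y')(Z) = Mul(Mul(2, Z), Pow(Mul(2, Z), -1)) = Mul(Mul(2, Z), Mul(Rational(1, 2), Pow(Z, -1))) = 1)
Mul(Add(17299, Function('y')(4)), Pow(Add(Function('Y')(-163, -180), -6750), -1)) = Mul(Add(17299, 1), Pow(Add(0, -6750), -1)) = Mul(17300, Pow(-6750, -1)) = Mul(17300, Rational(-1, 6750)) = Rational(-346, 135)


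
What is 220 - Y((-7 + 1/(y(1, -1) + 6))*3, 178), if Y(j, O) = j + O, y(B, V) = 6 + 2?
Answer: 879/14 ≈ 62.786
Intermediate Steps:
y(B, V) = 8
Y(j, O) = O + j
220 - Y((-7 + 1/(y(1, -1) + 6))*3, 178) = 220 - (178 + (-7 + 1/(8 + 6))*3) = 220 - (178 + (-7 + 1/14)*3) = 220 - (178 - 97/14*3) = 220 - (178 - 291/14) = 220 - 1*2201/14 = 220 - 2201/14 = 879/14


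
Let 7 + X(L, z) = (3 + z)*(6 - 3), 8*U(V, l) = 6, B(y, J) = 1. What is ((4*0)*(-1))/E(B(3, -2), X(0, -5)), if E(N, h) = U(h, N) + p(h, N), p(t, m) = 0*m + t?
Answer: 0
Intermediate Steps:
p(t, m) = t (p(t, m) = 0 + t = t)
U(V, l) = 3/4 (U(V, l) = (1/8)*6 = 3/4)
X(L, z) = 2 + 3*z (X(L, z) = -7 + (3 + z)*(6 - 3) = -7 + (3 + z)*3 = -7 + (9 + 3*z) = 2 + 3*z)
E(N, h) = 3/4 + h
((4*0)*(-1))/E(B(3, -2), X(0, -5)) = ((4*0)*(-1))/(3/4 + (2 + 3*(-5))) = (0*(-1))/(3/4 + (2 - 15)) = 0/(3/4 - 13) = 0/(-49/4) = 0*(-4/49) = 0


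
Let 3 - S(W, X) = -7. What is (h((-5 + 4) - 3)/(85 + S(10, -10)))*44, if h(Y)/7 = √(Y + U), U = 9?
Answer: 308*√5/95 ≈ 7.2496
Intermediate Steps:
S(W, X) = 10 (S(W, X) = 3 - 1*(-7) = 3 + 7 = 10)
h(Y) = 7*√(9 + Y) (h(Y) = 7*√(Y + 9) = 7*√(9 + Y))
(h((-5 + 4) - 3)/(85 + S(10, -10)))*44 = ((7*√(9 + ((-5 + 4) - 3)))/(85 + 10))*44 = ((7*√(9 + (-1 - 3)))/95)*44 = ((7*√(9 - 4))/95)*44 = ((7*√5)/95)*44 = (7*√5/95)*44 = 308*√5/95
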